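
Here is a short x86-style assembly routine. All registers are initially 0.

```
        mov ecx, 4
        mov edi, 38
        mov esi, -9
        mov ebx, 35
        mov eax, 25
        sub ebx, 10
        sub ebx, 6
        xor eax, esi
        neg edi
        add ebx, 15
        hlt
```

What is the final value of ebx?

34

ecx=4
edi=38
esi=-9
ebx=35
eax=25
ebx=35-10=25
ebx=25-6=19
eax=25^(-9)=-18
edi=-(38)=-38
ebx=19+15=34
halt.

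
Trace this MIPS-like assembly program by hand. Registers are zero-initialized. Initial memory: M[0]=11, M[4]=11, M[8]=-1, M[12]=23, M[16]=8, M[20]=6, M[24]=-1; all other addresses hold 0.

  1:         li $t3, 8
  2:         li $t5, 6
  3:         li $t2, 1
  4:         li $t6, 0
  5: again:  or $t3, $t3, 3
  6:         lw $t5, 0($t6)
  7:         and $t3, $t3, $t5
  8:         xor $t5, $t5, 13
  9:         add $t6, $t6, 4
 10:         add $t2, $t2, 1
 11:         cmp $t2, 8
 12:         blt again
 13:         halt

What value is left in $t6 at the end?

28

$t3=8
$t5=6
$t2=1
$t6=0
$t3=8|3=11
$t5=M[0]=11
$t3=11&11=11
$t5=11^13=6
$t6=0+4=4
$t2=1+1=2
cmp $t2, 8  (cmp 2,8)
blt again: taken
$t3=11|3=11
$t5=M[4]=11
$t3=11&11=11
$t5=11^13=6
$t6=4+4=8
$t2=2+1=3
cmp $t2, 8  (cmp 3,8)
blt again: taken
$t3=11|3=11
$t5=M[8]=-1
$t3=11&(-1)=11
$t5=(-1)^13=-14
$t6=8+4=12
$t2=3+1=4
cmp $t2, 8  (cmp 4,8)
blt again: taken
$t3=11|3=11
$t5=M[12]=23
$t3=11&23=3
$t5=23^13=26
$t6=12+4=16
$t2=4+1=5
cmp $t2, 8  (cmp 5,8)
blt again: taken
$t3=3|3=3
$t5=M[16]=8
$t3=3&8=0
$t5=8^13=5
$t6=16+4=20
$t2=5+1=6
cmp $t2, 8  (cmp 6,8)
blt again: taken
$t3=0|3=3
$t5=M[20]=6
$t3=3&6=2
$t5=6^13=11
$t6=20+4=24
$t2=6+1=7
cmp $t2, 8  (cmp 7,8)
blt again: taken
$t3=2|3=3
$t5=M[24]=-1
$t3=3&(-1)=3
$t5=(-1)^13=-14
$t6=24+4=28
$t2=7+1=8
cmp $t2, 8  (cmp 8,8)
blt again: not taken
halt.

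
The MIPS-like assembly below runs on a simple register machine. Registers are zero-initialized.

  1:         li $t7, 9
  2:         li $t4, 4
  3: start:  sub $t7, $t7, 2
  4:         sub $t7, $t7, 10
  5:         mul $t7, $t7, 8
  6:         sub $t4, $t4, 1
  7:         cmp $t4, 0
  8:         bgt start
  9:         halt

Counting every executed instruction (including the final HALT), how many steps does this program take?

27

li $t7, 9 → $t7=9
li $t4, 4 → $t4=4
sub $t7, $t7, 2 → $t7=9-2=7
sub $t7, $t7, 10 → $t7=7-10=-3
mul $t7, $t7, 8 → $t7=(-3)*8=-24
sub $t4, $t4, 1 → $t4=4-1=3
cmp $t4, 0  (cmp 3,0)
bgt start: taken
sub $t7, $t7, 2 → $t7=(-24)-2=-26
sub $t7, $t7, 10 → $t7=(-26)-10=-36
mul $t7, $t7, 8 → $t7=(-36)*8=-288
sub $t4, $t4, 1 → $t4=3-1=2
cmp $t4, 0  (cmp 2,0)
bgt start: taken
sub $t7, $t7, 2 → $t7=(-288)-2=-290
sub $t7, $t7, 10 → $t7=(-290)-10=-300
mul $t7, $t7, 8 → $t7=(-300)*8=-2400
sub $t4, $t4, 1 → $t4=2-1=1
cmp $t4, 0  (cmp 1,0)
bgt start: taken
sub $t7, $t7, 2 → $t7=(-2400)-2=-2402
sub $t7, $t7, 10 → $t7=(-2402)-10=-2412
mul $t7, $t7, 8 → $t7=(-2412)*8=-19296
sub $t4, $t4, 1 → $t4=1-1=0
cmp $t4, 0  (cmp 0,0)
bgt start: not taken
halt.
Total executed instructions: 27.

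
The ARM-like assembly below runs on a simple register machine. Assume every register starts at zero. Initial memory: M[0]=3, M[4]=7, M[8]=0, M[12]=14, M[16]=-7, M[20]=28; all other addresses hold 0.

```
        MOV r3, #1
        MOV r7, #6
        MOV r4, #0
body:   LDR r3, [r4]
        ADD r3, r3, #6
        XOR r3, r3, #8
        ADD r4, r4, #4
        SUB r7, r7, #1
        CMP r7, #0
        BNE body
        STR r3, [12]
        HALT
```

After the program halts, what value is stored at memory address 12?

42

MOV r3, #1 → r3=1
MOV r7, #6 → r7=6
MOV r4, #0 → r4=0
LDR r3, [r4] → r3=M[0]=3
ADD r3, r3, #6 → r3=3+6=9
XOR r3, r3, #8 → r3=9^8=1
ADD r4, r4, #4 → r4=0+4=4
SUB r7, r7, #1 → r7=6-1=5
CMP r7, #0  (cmp 5,0)
BNE body: taken
LDR r3, [r4] → r3=M[4]=7
ADD r3, r3, #6 → r3=7+6=13
XOR r3, r3, #8 → r3=13^8=5
ADD r4, r4, #4 → r4=4+4=8
SUB r7, r7, #1 → r7=5-1=4
CMP r7, #0  (cmp 4,0)
BNE body: taken
LDR r3, [r4] → r3=M[8]=0
ADD r3, r3, #6 → r3=0+6=6
XOR r3, r3, #8 → r3=6^8=14
ADD r4, r4, #4 → r4=8+4=12
SUB r7, r7, #1 → r7=4-1=3
CMP r7, #0  (cmp 3,0)
BNE body: taken
LDR r3, [r4] → r3=M[12]=14
ADD r3, r3, #6 → r3=14+6=20
XOR r3, r3, #8 → r3=20^8=28
ADD r4, r4, #4 → r4=12+4=16
SUB r7, r7, #1 → r7=3-1=2
CMP r7, #0  (cmp 2,0)
BNE body: taken
LDR r3, [r4] → r3=M[16]=-7
ADD r3, r3, #6 → r3=(-7)+6=-1
XOR r3, r3, #8 → r3=(-1)^8=-9
ADD r4, r4, #4 → r4=16+4=20
SUB r7, r7, #1 → r7=2-1=1
CMP r7, #0  (cmp 1,0)
BNE body: taken
LDR r3, [r4] → r3=M[20]=28
ADD r3, r3, #6 → r3=28+6=34
XOR r3, r3, #8 → r3=34^8=42
ADD r4, r4, #4 → r4=20+4=24
SUB r7, r7, #1 → r7=1-1=0
CMP r7, #0  (cmp 0,0)
BNE body: not taken
STR r3, [12] → M[12]=42
halt.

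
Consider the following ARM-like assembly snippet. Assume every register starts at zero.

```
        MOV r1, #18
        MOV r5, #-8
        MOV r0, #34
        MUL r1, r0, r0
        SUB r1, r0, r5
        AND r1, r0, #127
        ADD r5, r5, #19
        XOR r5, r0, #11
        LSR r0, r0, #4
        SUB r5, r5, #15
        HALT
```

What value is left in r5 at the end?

26

after MOV r1, #18: r1=18
after MOV r5, #-8: r5=-8
after MOV r0, #34: r0=34
after MUL r1, r0, r0: r1=34*34=1156
after SUB r1, r0, r5: r1=34-(-8)=42
after AND r1, r0, #127: r1=34&127=34
after ADD r5, r5, #19: r5=(-8)+19=11
after XOR r5, r0, #11: r5=34^11=41
after LSR r0, r0, #4: r0=34>>4=2
after SUB r5, r5, #15: r5=41-15=26
halt.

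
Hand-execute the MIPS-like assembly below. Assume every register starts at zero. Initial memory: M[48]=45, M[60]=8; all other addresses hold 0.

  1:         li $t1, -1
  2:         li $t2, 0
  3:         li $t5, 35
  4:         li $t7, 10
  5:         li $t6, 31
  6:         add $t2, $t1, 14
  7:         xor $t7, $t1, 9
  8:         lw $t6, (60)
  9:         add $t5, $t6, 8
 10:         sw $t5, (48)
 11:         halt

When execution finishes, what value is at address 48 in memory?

16

li $t1, -1 → $t1=-1
li $t2, 0 → $t2=0
li $t5, 35 → $t5=35
li $t7, 10 → $t7=10
li $t6, 31 → $t6=31
add $t2, $t1, 14 → $t2=(-1)+14=13
xor $t7, $t1, 9 → $t7=(-1)^9=-10
lw $t6, (60) → $t6=M[60]=8
add $t5, $t6, 8 → $t5=8+8=16
sw $t5, (48) → M[48]=16
halt.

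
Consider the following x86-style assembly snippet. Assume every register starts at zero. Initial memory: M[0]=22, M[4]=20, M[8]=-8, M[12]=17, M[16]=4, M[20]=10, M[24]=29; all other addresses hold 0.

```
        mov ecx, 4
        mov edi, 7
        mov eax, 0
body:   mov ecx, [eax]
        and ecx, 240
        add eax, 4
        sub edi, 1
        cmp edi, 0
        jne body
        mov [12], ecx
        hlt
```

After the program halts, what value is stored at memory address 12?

16

after mov ecx, 4: ecx=4
after mov edi, 7: edi=7
after mov eax, 0: eax=0
after mov ecx, [eax]: ecx=M[0]=22
after and ecx, 240: ecx=22&240=16
after add eax, 4: eax=0+4=4
after sub edi, 1: edi=7-1=6
cmp edi, 0  (cmp 6,0)
jne body: taken
after mov ecx, [eax]: ecx=M[4]=20
after and ecx, 240: ecx=20&240=16
after add eax, 4: eax=4+4=8
after sub edi, 1: edi=6-1=5
cmp edi, 0  (cmp 5,0)
jne body: taken
after mov ecx, [eax]: ecx=M[8]=-8
after and ecx, 240: ecx=(-8)&240=240
after add eax, 4: eax=8+4=12
after sub edi, 1: edi=5-1=4
cmp edi, 0  (cmp 4,0)
jne body: taken
after mov ecx, [eax]: ecx=M[12]=17
after and ecx, 240: ecx=17&240=16
after add eax, 4: eax=12+4=16
after sub edi, 1: edi=4-1=3
cmp edi, 0  (cmp 3,0)
jne body: taken
after mov ecx, [eax]: ecx=M[16]=4
after and ecx, 240: ecx=4&240=0
after add eax, 4: eax=16+4=20
after sub edi, 1: edi=3-1=2
cmp edi, 0  (cmp 2,0)
jne body: taken
after mov ecx, [eax]: ecx=M[20]=10
after and ecx, 240: ecx=10&240=0
after add eax, 4: eax=20+4=24
after sub edi, 1: edi=2-1=1
cmp edi, 0  (cmp 1,0)
jne body: taken
after mov ecx, [eax]: ecx=M[24]=29
after and ecx, 240: ecx=29&240=16
after add eax, 4: eax=24+4=28
after sub edi, 1: edi=1-1=0
cmp edi, 0  (cmp 0,0)
jne body: not taken
mov [12], ecx → M[12]=16
halt.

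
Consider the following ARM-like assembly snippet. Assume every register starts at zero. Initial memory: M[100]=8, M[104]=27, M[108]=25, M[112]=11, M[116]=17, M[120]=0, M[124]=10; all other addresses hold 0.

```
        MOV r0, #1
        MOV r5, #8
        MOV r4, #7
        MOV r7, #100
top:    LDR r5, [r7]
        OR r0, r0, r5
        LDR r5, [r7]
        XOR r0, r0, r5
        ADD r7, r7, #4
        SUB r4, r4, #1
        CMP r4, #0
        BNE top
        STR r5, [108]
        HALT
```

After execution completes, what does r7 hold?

128

r0=1
r5=8
r4=7
r7=100
r5=M[100]=8
r0=1|8=9
r5=M[100]=8
r0=9^8=1
r7=100+4=104
r4=7-1=6
CMP r4, #0  (cmp 6,0)
BNE top: taken
r5=M[104]=27
r0=1|27=27
r5=M[104]=27
r0=27^27=0
r7=104+4=108
r4=6-1=5
CMP r4, #0  (cmp 5,0)
BNE top: taken
r5=M[108]=25
r0=0|25=25
r5=M[108]=25
r0=25^25=0
r7=108+4=112
r4=5-1=4
CMP r4, #0  (cmp 4,0)
BNE top: taken
r5=M[112]=11
r0=0|11=11
r5=M[112]=11
r0=11^11=0
r7=112+4=116
r4=4-1=3
CMP r4, #0  (cmp 3,0)
BNE top: taken
r5=M[116]=17
r0=0|17=17
r5=M[116]=17
r0=17^17=0
r7=116+4=120
r4=3-1=2
CMP r4, #0  (cmp 2,0)
BNE top: taken
r5=M[120]=0
r0=0|0=0
r5=M[120]=0
r0=0^0=0
r7=120+4=124
r4=2-1=1
CMP r4, #0  (cmp 1,0)
BNE top: taken
r5=M[124]=10
r0=0|10=10
r5=M[124]=10
r0=10^10=0
r7=124+4=128
r4=1-1=0
CMP r4, #0  (cmp 0,0)
BNE top: not taken
STR r5, [108] → M[108]=10
halt.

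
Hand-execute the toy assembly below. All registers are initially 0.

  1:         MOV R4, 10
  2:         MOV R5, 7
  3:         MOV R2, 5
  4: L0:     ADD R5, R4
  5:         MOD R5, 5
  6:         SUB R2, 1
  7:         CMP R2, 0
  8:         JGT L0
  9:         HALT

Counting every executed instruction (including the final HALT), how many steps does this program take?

MOV R4, 10 → R4=10
MOV R5, 7 → R5=7
MOV R2, 5 → R2=5
ADD R5, R4 → R5=7+10=17
MOD R5, 5 → R5=17%5=2
SUB R2, 1 → R2=5-1=4
CMP R2, 0  (cmp 4,0)
JGT L0: taken
ADD R5, R4 → R5=2+10=12
MOD R5, 5 → R5=12%5=2
SUB R2, 1 → R2=4-1=3
CMP R2, 0  (cmp 3,0)
JGT L0: taken
ADD R5, R4 → R5=2+10=12
MOD R5, 5 → R5=12%5=2
SUB R2, 1 → R2=3-1=2
CMP R2, 0  (cmp 2,0)
JGT L0: taken
ADD R5, R4 → R5=2+10=12
MOD R5, 5 → R5=12%5=2
SUB R2, 1 → R2=2-1=1
CMP R2, 0  (cmp 1,0)
JGT L0: taken
ADD R5, R4 → R5=2+10=12
MOD R5, 5 → R5=12%5=2
SUB R2, 1 → R2=1-1=0
CMP R2, 0  (cmp 0,0)
JGT L0: not taken
halt.
Total executed instructions: 29.

29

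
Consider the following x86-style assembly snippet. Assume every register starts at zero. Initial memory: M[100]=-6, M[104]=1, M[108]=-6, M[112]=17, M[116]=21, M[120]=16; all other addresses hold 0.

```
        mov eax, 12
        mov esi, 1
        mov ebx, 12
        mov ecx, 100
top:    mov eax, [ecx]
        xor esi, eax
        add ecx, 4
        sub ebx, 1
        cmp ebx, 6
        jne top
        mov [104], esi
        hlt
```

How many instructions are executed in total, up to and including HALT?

42

mov eax, 12 → eax=12
mov esi, 1 → esi=1
mov ebx, 12 → ebx=12
mov ecx, 100 → ecx=100
mov eax, [ecx] → eax=M[100]=-6
xor esi, eax → esi=1^(-6)=-5
add ecx, 4 → ecx=100+4=104
sub ebx, 1 → ebx=12-1=11
cmp ebx, 6  (cmp 11,6)
jne top: taken
mov eax, [ecx] → eax=M[104]=1
xor esi, eax → esi=(-5)^1=-6
add ecx, 4 → ecx=104+4=108
sub ebx, 1 → ebx=11-1=10
cmp ebx, 6  (cmp 10,6)
jne top: taken
mov eax, [ecx] → eax=M[108]=-6
xor esi, eax → esi=(-6)^(-6)=0
add ecx, 4 → ecx=108+4=112
sub ebx, 1 → ebx=10-1=9
cmp ebx, 6  (cmp 9,6)
jne top: taken
mov eax, [ecx] → eax=M[112]=17
xor esi, eax → esi=0^17=17
add ecx, 4 → ecx=112+4=116
sub ebx, 1 → ebx=9-1=8
cmp ebx, 6  (cmp 8,6)
jne top: taken
mov eax, [ecx] → eax=M[116]=21
xor esi, eax → esi=17^21=4
add ecx, 4 → ecx=116+4=120
sub ebx, 1 → ebx=8-1=7
cmp ebx, 6  (cmp 7,6)
jne top: taken
mov eax, [ecx] → eax=M[120]=16
xor esi, eax → esi=4^16=20
add ecx, 4 → ecx=120+4=124
sub ebx, 1 → ebx=7-1=6
cmp ebx, 6  (cmp 6,6)
jne top: not taken
mov [104], esi → M[104]=20
halt.
Total executed instructions: 42.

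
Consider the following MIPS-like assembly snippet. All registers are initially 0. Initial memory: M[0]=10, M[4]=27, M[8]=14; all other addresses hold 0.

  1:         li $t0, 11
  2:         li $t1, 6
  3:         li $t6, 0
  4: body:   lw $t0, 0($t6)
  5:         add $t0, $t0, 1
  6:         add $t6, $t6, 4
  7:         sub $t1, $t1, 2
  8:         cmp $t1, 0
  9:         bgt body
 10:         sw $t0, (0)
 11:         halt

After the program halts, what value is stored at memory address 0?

li $t0, 11 → $t0=11
li $t1, 6 → $t1=6
li $t6, 0 → $t6=0
lw $t0, 0($t6) → $t0=M[0]=10
add $t0, $t0, 1 → $t0=10+1=11
add $t6, $t6, 4 → $t6=0+4=4
sub $t1, $t1, 2 → $t1=6-2=4
cmp $t1, 0  (cmp 4,0)
bgt body: taken
lw $t0, 0($t6) → $t0=M[4]=27
add $t0, $t0, 1 → $t0=27+1=28
add $t6, $t6, 4 → $t6=4+4=8
sub $t1, $t1, 2 → $t1=4-2=2
cmp $t1, 0  (cmp 2,0)
bgt body: taken
lw $t0, 0($t6) → $t0=M[8]=14
add $t0, $t0, 1 → $t0=14+1=15
add $t6, $t6, 4 → $t6=8+4=12
sub $t1, $t1, 2 → $t1=2-2=0
cmp $t1, 0  (cmp 0,0)
bgt body: not taken
sw $t0, (0) → M[0]=15
halt.

15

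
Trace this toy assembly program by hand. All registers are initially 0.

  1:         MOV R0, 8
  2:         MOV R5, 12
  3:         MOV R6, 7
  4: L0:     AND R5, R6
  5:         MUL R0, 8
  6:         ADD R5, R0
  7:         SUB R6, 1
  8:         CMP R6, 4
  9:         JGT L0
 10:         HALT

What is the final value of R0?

MOV R0, 8 → R0=8
MOV R5, 12 → R5=12
MOV R6, 7 → R6=7
AND R5, R6 → R5=12&7=4
MUL R0, 8 → R0=8*8=64
ADD R5, R0 → R5=4+64=68
SUB R6, 1 → R6=7-1=6
CMP R6, 4  (cmp 6,4)
JGT L0: taken
AND R5, R6 → R5=68&6=4
MUL R0, 8 → R0=64*8=512
ADD R5, R0 → R5=4+512=516
SUB R6, 1 → R6=6-1=5
CMP R6, 4  (cmp 5,4)
JGT L0: taken
AND R5, R6 → R5=516&5=4
MUL R0, 8 → R0=512*8=4096
ADD R5, R0 → R5=4+4096=4100
SUB R6, 1 → R6=5-1=4
CMP R6, 4  (cmp 4,4)
JGT L0: not taken
halt.

4096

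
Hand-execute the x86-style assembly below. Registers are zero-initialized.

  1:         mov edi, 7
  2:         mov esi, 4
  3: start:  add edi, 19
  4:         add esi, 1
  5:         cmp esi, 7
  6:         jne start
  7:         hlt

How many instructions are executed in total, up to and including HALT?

after mov edi, 7: edi=7
after mov esi, 4: esi=4
after add edi, 19: edi=7+19=26
after add esi, 1: esi=4+1=5
cmp esi, 7  (cmp 5,7)
jne start: taken
after add edi, 19: edi=26+19=45
after add esi, 1: esi=5+1=6
cmp esi, 7  (cmp 6,7)
jne start: taken
after add edi, 19: edi=45+19=64
after add esi, 1: esi=6+1=7
cmp esi, 7  (cmp 7,7)
jne start: not taken
halt.
Total executed instructions: 15.

15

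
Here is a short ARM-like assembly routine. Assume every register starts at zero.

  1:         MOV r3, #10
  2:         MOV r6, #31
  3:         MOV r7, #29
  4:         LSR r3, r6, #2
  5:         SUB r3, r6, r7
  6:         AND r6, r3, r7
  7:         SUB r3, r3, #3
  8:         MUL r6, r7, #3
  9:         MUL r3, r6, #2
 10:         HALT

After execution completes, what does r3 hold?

after MOV r3, #10: r3=10
after MOV r6, #31: r6=31
after MOV r7, #29: r7=29
after LSR r3, r6, #2: r3=31>>2=7
after SUB r3, r6, r7: r3=31-29=2
after AND r6, r3, r7: r6=2&29=0
after SUB r3, r3, #3: r3=2-3=-1
after MUL r6, r7, #3: r6=29*3=87
after MUL r3, r6, #2: r3=87*2=174
halt.

174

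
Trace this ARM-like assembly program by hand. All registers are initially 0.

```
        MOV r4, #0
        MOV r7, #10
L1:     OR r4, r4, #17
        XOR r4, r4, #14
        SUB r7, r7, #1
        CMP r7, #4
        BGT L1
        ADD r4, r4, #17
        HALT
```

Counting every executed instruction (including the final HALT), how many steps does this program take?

34

r4=0
r7=10
r4=0|17=17
r4=17^14=31
r7=10-1=9
CMP r7, #4  (cmp 9,4)
BGT L1: taken
r4=31|17=31
r4=31^14=17
r7=9-1=8
CMP r7, #4  (cmp 8,4)
BGT L1: taken
r4=17|17=17
r4=17^14=31
r7=8-1=7
CMP r7, #4  (cmp 7,4)
BGT L1: taken
r4=31|17=31
r4=31^14=17
r7=7-1=6
CMP r7, #4  (cmp 6,4)
BGT L1: taken
r4=17|17=17
r4=17^14=31
r7=6-1=5
CMP r7, #4  (cmp 5,4)
BGT L1: taken
r4=31|17=31
r4=31^14=17
r7=5-1=4
CMP r7, #4  (cmp 4,4)
BGT L1: not taken
r4=17+17=34
halt.
Total executed instructions: 34.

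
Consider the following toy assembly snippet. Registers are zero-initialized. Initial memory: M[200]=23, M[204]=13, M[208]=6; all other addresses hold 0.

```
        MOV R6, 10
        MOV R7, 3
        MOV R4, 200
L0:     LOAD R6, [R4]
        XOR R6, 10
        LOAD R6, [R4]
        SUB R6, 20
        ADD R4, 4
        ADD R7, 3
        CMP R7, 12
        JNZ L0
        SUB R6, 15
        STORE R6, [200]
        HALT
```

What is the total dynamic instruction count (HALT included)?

30

MOV R6, 10 → R6=10
MOV R7, 3 → R7=3
MOV R4, 200 → R4=200
LOAD R6, [R4] → R6=M[200]=23
XOR R6, 10 → R6=23^10=29
LOAD R6, [R4] → R6=M[200]=23
SUB R6, 20 → R6=23-20=3
ADD R4, 4 → R4=200+4=204
ADD R7, 3 → R7=3+3=6
CMP R7, 12  (cmp 6,12)
JNZ L0: taken
LOAD R6, [R4] → R6=M[204]=13
XOR R6, 10 → R6=13^10=7
LOAD R6, [R4] → R6=M[204]=13
SUB R6, 20 → R6=13-20=-7
ADD R4, 4 → R4=204+4=208
ADD R7, 3 → R7=6+3=9
CMP R7, 12  (cmp 9,12)
JNZ L0: taken
LOAD R6, [R4] → R6=M[208]=6
XOR R6, 10 → R6=6^10=12
LOAD R6, [R4] → R6=M[208]=6
SUB R6, 20 → R6=6-20=-14
ADD R4, 4 → R4=208+4=212
ADD R7, 3 → R7=9+3=12
CMP R7, 12  (cmp 12,12)
JNZ L0: not taken
SUB R6, 15 → R6=(-14)-15=-29
STORE R6, [200] → M[200]=-29
halt.
Total executed instructions: 30.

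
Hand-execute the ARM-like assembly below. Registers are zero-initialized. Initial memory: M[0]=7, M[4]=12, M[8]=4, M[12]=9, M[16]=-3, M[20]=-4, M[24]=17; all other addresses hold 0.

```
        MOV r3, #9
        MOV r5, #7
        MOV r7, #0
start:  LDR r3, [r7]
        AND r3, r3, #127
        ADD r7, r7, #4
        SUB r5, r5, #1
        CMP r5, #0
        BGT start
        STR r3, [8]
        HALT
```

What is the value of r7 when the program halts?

after MOV r3, #9: r3=9
after MOV r5, #7: r5=7
after MOV r7, #0: r7=0
after LDR r3, [r7]: r3=M[0]=7
after AND r3, r3, #127: r3=7&127=7
after ADD r7, r7, #4: r7=0+4=4
after SUB r5, r5, #1: r5=7-1=6
CMP r5, #0  (cmp 6,0)
BGT start: taken
after LDR r3, [r7]: r3=M[4]=12
after AND r3, r3, #127: r3=12&127=12
after ADD r7, r7, #4: r7=4+4=8
after SUB r5, r5, #1: r5=6-1=5
CMP r5, #0  (cmp 5,0)
BGT start: taken
after LDR r3, [r7]: r3=M[8]=4
after AND r3, r3, #127: r3=4&127=4
after ADD r7, r7, #4: r7=8+4=12
after SUB r5, r5, #1: r5=5-1=4
CMP r5, #0  (cmp 4,0)
BGT start: taken
after LDR r3, [r7]: r3=M[12]=9
after AND r3, r3, #127: r3=9&127=9
after ADD r7, r7, #4: r7=12+4=16
after SUB r5, r5, #1: r5=4-1=3
CMP r5, #0  (cmp 3,0)
BGT start: taken
after LDR r3, [r7]: r3=M[16]=-3
after AND r3, r3, #127: r3=(-3)&127=125
after ADD r7, r7, #4: r7=16+4=20
after SUB r5, r5, #1: r5=3-1=2
CMP r5, #0  (cmp 2,0)
BGT start: taken
after LDR r3, [r7]: r3=M[20]=-4
after AND r3, r3, #127: r3=(-4)&127=124
after ADD r7, r7, #4: r7=20+4=24
after SUB r5, r5, #1: r5=2-1=1
CMP r5, #0  (cmp 1,0)
BGT start: taken
after LDR r3, [r7]: r3=M[24]=17
after AND r3, r3, #127: r3=17&127=17
after ADD r7, r7, #4: r7=24+4=28
after SUB r5, r5, #1: r5=1-1=0
CMP r5, #0  (cmp 0,0)
BGT start: not taken
STR r3, [8] → M[8]=17
halt.

28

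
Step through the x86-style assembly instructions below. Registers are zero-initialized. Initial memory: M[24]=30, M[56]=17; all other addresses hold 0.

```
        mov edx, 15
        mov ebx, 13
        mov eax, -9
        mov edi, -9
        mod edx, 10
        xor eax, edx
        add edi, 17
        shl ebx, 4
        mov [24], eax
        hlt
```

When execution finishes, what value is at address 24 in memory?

after mov edx, 15: edx=15
after mov ebx, 13: ebx=13
after mov eax, -9: eax=-9
after mov edi, -9: edi=-9
after mod edx, 10: edx=15%10=5
after xor eax, edx: eax=(-9)^5=-14
after add edi, 17: edi=(-9)+17=8
after shl ebx, 4: ebx=13<<4=208
mov [24], eax → M[24]=-14
halt.

-14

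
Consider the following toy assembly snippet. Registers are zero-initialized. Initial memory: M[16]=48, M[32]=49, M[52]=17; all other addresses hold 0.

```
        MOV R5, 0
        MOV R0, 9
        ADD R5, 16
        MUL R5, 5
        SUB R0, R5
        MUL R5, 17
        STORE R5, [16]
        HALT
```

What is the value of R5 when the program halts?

1360

MOV R5, 0 → R5=0
MOV R0, 9 → R0=9
ADD R5, 16 → R5=0+16=16
MUL R5, 5 → R5=16*5=80
SUB R0, R5 → R0=9-80=-71
MUL R5, 17 → R5=80*17=1360
STORE R5, [16] → M[16]=1360
halt.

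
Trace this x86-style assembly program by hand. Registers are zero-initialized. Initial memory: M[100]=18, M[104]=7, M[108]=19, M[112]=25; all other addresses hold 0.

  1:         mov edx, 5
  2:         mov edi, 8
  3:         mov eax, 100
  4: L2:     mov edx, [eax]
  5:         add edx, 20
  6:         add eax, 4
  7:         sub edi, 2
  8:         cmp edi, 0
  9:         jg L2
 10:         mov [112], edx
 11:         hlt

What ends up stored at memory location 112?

after mov edx, 5: edx=5
after mov edi, 8: edi=8
after mov eax, 100: eax=100
after mov edx, [eax]: edx=M[100]=18
after add edx, 20: edx=18+20=38
after add eax, 4: eax=100+4=104
after sub edi, 2: edi=8-2=6
cmp edi, 0  (cmp 6,0)
jg L2: taken
after mov edx, [eax]: edx=M[104]=7
after add edx, 20: edx=7+20=27
after add eax, 4: eax=104+4=108
after sub edi, 2: edi=6-2=4
cmp edi, 0  (cmp 4,0)
jg L2: taken
after mov edx, [eax]: edx=M[108]=19
after add edx, 20: edx=19+20=39
after add eax, 4: eax=108+4=112
after sub edi, 2: edi=4-2=2
cmp edi, 0  (cmp 2,0)
jg L2: taken
after mov edx, [eax]: edx=M[112]=25
after add edx, 20: edx=25+20=45
after add eax, 4: eax=112+4=116
after sub edi, 2: edi=2-2=0
cmp edi, 0  (cmp 0,0)
jg L2: not taken
mov [112], edx → M[112]=45
halt.

45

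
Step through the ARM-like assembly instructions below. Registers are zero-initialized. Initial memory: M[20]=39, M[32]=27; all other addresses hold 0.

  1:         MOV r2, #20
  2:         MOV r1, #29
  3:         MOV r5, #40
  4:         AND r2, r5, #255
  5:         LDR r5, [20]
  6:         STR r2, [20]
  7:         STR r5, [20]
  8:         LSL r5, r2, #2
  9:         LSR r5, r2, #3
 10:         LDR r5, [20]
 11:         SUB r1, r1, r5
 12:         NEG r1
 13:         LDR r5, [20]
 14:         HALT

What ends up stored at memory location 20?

39

MOV r2, #20 → r2=20
MOV r1, #29 → r1=29
MOV r5, #40 → r5=40
AND r2, r5, #255 → r2=40&255=40
LDR r5, [20] → r5=M[20]=39
STR r2, [20] → M[20]=40
STR r5, [20] → M[20]=39
LSL r5, r2, #2 → r5=40<<2=160
LSR r5, r2, #3 → r5=40>>3=5
LDR r5, [20] → r5=M[20]=39
SUB r1, r1, r5 → r1=29-39=-10
NEG r1 → r1=-(-10)=10
LDR r5, [20] → r5=M[20]=39
halt.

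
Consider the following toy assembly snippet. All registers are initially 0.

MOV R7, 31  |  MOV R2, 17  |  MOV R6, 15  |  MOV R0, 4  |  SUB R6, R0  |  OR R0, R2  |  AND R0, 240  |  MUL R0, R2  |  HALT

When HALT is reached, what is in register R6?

after MOV R7, 31: R7=31
after MOV R2, 17: R2=17
after MOV R6, 15: R6=15
after MOV R0, 4: R0=4
after SUB R6, R0: R6=15-4=11
after OR R0, R2: R0=4|17=21
after AND R0, 240: R0=21&240=16
after MUL R0, R2: R0=16*17=272
halt.

11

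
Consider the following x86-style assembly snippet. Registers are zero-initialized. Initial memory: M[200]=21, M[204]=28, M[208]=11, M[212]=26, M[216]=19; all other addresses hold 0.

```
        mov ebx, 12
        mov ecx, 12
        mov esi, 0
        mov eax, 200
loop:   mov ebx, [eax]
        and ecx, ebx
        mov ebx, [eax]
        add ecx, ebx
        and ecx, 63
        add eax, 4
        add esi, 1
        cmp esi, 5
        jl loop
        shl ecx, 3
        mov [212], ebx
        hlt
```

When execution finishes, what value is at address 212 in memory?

19

ebx=12
ecx=12
esi=0
eax=200
ebx=M[200]=21
ecx=12&21=4
ebx=M[200]=21
ecx=4+21=25
ecx=25&63=25
eax=200+4=204
esi=0+1=1
cmp esi, 5  (cmp 1,5)
jl loop: taken
ebx=M[204]=28
ecx=25&28=24
ebx=M[204]=28
ecx=24+28=52
ecx=52&63=52
eax=204+4=208
esi=1+1=2
cmp esi, 5  (cmp 2,5)
jl loop: taken
ebx=M[208]=11
ecx=52&11=0
ebx=M[208]=11
ecx=0+11=11
ecx=11&63=11
eax=208+4=212
esi=2+1=3
cmp esi, 5  (cmp 3,5)
jl loop: taken
ebx=M[212]=26
ecx=11&26=10
ebx=M[212]=26
ecx=10+26=36
ecx=36&63=36
eax=212+4=216
esi=3+1=4
cmp esi, 5  (cmp 4,5)
jl loop: taken
ebx=M[216]=19
ecx=36&19=0
ebx=M[216]=19
ecx=0+19=19
ecx=19&63=19
eax=216+4=220
esi=4+1=5
cmp esi, 5  (cmp 5,5)
jl loop: not taken
ecx=19<<3=152
mov [212], ebx → M[212]=19
halt.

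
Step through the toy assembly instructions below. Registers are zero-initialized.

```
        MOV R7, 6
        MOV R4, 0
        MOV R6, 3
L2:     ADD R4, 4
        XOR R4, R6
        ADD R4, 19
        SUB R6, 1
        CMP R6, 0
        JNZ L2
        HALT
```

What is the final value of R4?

after MOV R7, 6: R7=6
after MOV R4, 0: R4=0
after MOV R6, 3: R6=3
after ADD R4, 4: R4=0+4=4
after XOR R4, R6: R4=4^3=7
after ADD R4, 19: R4=7+19=26
after SUB R6, 1: R6=3-1=2
CMP R6, 0  (cmp 2,0)
JNZ L2: taken
after ADD R4, 4: R4=26+4=30
after XOR R4, R6: R4=30^2=28
after ADD R4, 19: R4=28+19=47
after SUB R6, 1: R6=2-1=1
CMP R6, 0  (cmp 1,0)
JNZ L2: taken
after ADD R4, 4: R4=47+4=51
after XOR R4, R6: R4=51^1=50
after ADD R4, 19: R4=50+19=69
after SUB R6, 1: R6=1-1=0
CMP R6, 0  (cmp 0,0)
JNZ L2: not taken
halt.

69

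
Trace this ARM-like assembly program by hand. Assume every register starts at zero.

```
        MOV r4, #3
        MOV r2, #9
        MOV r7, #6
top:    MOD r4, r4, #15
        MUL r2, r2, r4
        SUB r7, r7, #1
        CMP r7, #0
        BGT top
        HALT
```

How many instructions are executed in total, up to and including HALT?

r4=3
r2=9
r7=6
r4=3%15=3
r2=9*3=27
r7=6-1=5
CMP r7, #0  (cmp 5,0)
BGT top: taken
r4=3%15=3
r2=27*3=81
r7=5-1=4
CMP r7, #0  (cmp 4,0)
BGT top: taken
r4=3%15=3
r2=81*3=243
r7=4-1=3
CMP r7, #0  (cmp 3,0)
BGT top: taken
r4=3%15=3
r2=243*3=729
r7=3-1=2
CMP r7, #0  (cmp 2,0)
BGT top: taken
r4=3%15=3
r2=729*3=2187
r7=2-1=1
CMP r7, #0  (cmp 1,0)
BGT top: taken
r4=3%15=3
r2=2187*3=6561
r7=1-1=0
CMP r7, #0  (cmp 0,0)
BGT top: not taken
halt.
Total executed instructions: 34.

34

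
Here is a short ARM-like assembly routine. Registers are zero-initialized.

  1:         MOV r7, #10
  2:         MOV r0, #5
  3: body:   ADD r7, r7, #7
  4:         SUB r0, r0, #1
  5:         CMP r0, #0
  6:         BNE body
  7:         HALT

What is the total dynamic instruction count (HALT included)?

23

r7=10
r0=5
r7=10+7=17
r0=5-1=4
CMP r0, #0  (cmp 4,0)
BNE body: taken
r7=17+7=24
r0=4-1=3
CMP r0, #0  (cmp 3,0)
BNE body: taken
r7=24+7=31
r0=3-1=2
CMP r0, #0  (cmp 2,0)
BNE body: taken
r7=31+7=38
r0=2-1=1
CMP r0, #0  (cmp 1,0)
BNE body: taken
r7=38+7=45
r0=1-1=0
CMP r0, #0  (cmp 0,0)
BNE body: not taken
halt.
Total executed instructions: 23.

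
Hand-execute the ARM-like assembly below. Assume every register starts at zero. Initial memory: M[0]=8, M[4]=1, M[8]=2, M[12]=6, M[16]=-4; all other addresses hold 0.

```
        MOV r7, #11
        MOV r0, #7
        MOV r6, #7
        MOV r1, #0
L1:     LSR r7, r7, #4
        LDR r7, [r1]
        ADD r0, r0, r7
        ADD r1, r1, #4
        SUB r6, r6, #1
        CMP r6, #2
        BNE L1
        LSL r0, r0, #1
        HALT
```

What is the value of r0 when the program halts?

40

after MOV r7, #11: r7=11
after MOV r0, #7: r0=7
after MOV r6, #7: r6=7
after MOV r1, #0: r1=0
after LSR r7, r7, #4: r7=11>>4=0
after LDR r7, [r1]: r7=M[0]=8
after ADD r0, r0, r7: r0=7+8=15
after ADD r1, r1, #4: r1=0+4=4
after SUB r6, r6, #1: r6=7-1=6
CMP r6, #2  (cmp 6,2)
BNE L1: taken
after LSR r7, r7, #4: r7=8>>4=0
after LDR r7, [r1]: r7=M[4]=1
after ADD r0, r0, r7: r0=15+1=16
after ADD r1, r1, #4: r1=4+4=8
after SUB r6, r6, #1: r6=6-1=5
CMP r6, #2  (cmp 5,2)
BNE L1: taken
after LSR r7, r7, #4: r7=1>>4=0
after LDR r7, [r1]: r7=M[8]=2
after ADD r0, r0, r7: r0=16+2=18
after ADD r1, r1, #4: r1=8+4=12
after SUB r6, r6, #1: r6=5-1=4
CMP r6, #2  (cmp 4,2)
BNE L1: taken
after LSR r7, r7, #4: r7=2>>4=0
after LDR r7, [r1]: r7=M[12]=6
after ADD r0, r0, r7: r0=18+6=24
after ADD r1, r1, #4: r1=12+4=16
after SUB r6, r6, #1: r6=4-1=3
CMP r6, #2  (cmp 3,2)
BNE L1: taken
after LSR r7, r7, #4: r7=6>>4=0
after LDR r7, [r1]: r7=M[16]=-4
after ADD r0, r0, r7: r0=24+(-4)=20
after ADD r1, r1, #4: r1=16+4=20
after SUB r6, r6, #1: r6=3-1=2
CMP r6, #2  (cmp 2,2)
BNE L1: not taken
after LSL r0, r0, #1: r0=20<<1=40
halt.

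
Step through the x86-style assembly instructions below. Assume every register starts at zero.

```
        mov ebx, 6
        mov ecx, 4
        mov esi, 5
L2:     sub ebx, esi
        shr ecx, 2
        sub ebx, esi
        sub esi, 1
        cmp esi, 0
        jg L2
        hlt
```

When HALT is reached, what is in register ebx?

ebx=6
ecx=4
esi=5
ebx=6-5=1
ecx=4>>2=1
ebx=1-5=-4
esi=5-1=4
cmp esi, 0  (cmp 4,0)
jg L2: taken
ebx=(-4)-4=-8
ecx=1>>2=0
ebx=(-8)-4=-12
esi=4-1=3
cmp esi, 0  (cmp 3,0)
jg L2: taken
ebx=(-12)-3=-15
ecx=0>>2=0
ebx=(-15)-3=-18
esi=3-1=2
cmp esi, 0  (cmp 2,0)
jg L2: taken
ebx=(-18)-2=-20
ecx=0>>2=0
ebx=(-20)-2=-22
esi=2-1=1
cmp esi, 0  (cmp 1,0)
jg L2: taken
ebx=(-22)-1=-23
ecx=0>>2=0
ebx=(-23)-1=-24
esi=1-1=0
cmp esi, 0  (cmp 0,0)
jg L2: not taken
halt.

-24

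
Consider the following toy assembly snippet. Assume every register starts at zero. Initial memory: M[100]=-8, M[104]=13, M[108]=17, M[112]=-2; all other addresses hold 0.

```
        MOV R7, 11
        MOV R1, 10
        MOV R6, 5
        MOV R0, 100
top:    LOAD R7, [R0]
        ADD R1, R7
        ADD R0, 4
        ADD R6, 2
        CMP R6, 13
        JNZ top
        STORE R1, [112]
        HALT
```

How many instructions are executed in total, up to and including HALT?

MOV R7, 11 → R7=11
MOV R1, 10 → R1=10
MOV R6, 5 → R6=5
MOV R0, 100 → R0=100
LOAD R7, [R0] → R7=M[100]=-8
ADD R1, R7 → R1=10+(-8)=2
ADD R0, 4 → R0=100+4=104
ADD R6, 2 → R6=5+2=7
CMP R6, 13  (cmp 7,13)
JNZ top: taken
LOAD R7, [R0] → R7=M[104]=13
ADD R1, R7 → R1=2+13=15
ADD R0, 4 → R0=104+4=108
ADD R6, 2 → R6=7+2=9
CMP R6, 13  (cmp 9,13)
JNZ top: taken
LOAD R7, [R0] → R7=M[108]=17
ADD R1, R7 → R1=15+17=32
ADD R0, 4 → R0=108+4=112
ADD R6, 2 → R6=9+2=11
CMP R6, 13  (cmp 11,13)
JNZ top: taken
LOAD R7, [R0] → R7=M[112]=-2
ADD R1, R7 → R1=32+(-2)=30
ADD R0, 4 → R0=112+4=116
ADD R6, 2 → R6=11+2=13
CMP R6, 13  (cmp 13,13)
JNZ top: not taken
STORE R1, [112] → M[112]=30
halt.
Total executed instructions: 30.

30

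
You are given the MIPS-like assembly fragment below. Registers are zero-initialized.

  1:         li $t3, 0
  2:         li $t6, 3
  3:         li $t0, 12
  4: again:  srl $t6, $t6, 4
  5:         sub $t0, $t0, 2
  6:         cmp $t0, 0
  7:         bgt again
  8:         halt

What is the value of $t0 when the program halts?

0

after li $t3, 0: $t3=0
after li $t6, 3: $t6=3
after li $t0, 12: $t0=12
after srl $t6, $t6, 4: $t6=3>>4=0
after sub $t0, $t0, 2: $t0=12-2=10
cmp $t0, 0  (cmp 10,0)
bgt again: taken
after srl $t6, $t6, 4: $t6=0>>4=0
after sub $t0, $t0, 2: $t0=10-2=8
cmp $t0, 0  (cmp 8,0)
bgt again: taken
after srl $t6, $t6, 4: $t6=0>>4=0
after sub $t0, $t0, 2: $t0=8-2=6
cmp $t0, 0  (cmp 6,0)
bgt again: taken
after srl $t6, $t6, 4: $t6=0>>4=0
after sub $t0, $t0, 2: $t0=6-2=4
cmp $t0, 0  (cmp 4,0)
bgt again: taken
after srl $t6, $t6, 4: $t6=0>>4=0
after sub $t0, $t0, 2: $t0=4-2=2
cmp $t0, 0  (cmp 2,0)
bgt again: taken
after srl $t6, $t6, 4: $t6=0>>4=0
after sub $t0, $t0, 2: $t0=2-2=0
cmp $t0, 0  (cmp 0,0)
bgt again: not taken
halt.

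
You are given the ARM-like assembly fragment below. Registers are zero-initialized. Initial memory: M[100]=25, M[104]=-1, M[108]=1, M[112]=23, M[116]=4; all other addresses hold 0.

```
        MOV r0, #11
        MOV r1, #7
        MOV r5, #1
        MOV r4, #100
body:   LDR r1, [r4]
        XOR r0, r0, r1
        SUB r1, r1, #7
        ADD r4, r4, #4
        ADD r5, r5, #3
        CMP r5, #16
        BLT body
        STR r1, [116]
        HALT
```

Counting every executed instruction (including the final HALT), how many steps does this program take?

MOV r0, #11 → r0=11
MOV r1, #7 → r1=7
MOV r5, #1 → r5=1
MOV r4, #100 → r4=100
LDR r1, [r4] → r1=M[100]=25
XOR r0, r0, r1 → r0=11^25=18
SUB r1, r1, #7 → r1=25-7=18
ADD r4, r4, #4 → r4=100+4=104
ADD r5, r5, #3 → r5=1+3=4
CMP r5, #16  (cmp 4,16)
BLT body: taken
LDR r1, [r4] → r1=M[104]=-1
XOR r0, r0, r1 → r0=18^(-1)=-19
SUB r1, r1, #7 → r1=(-1)-7=-8
ADD r4, r4, #4 → r4=104+4=108
ADD r5, r5, #3 → r5=4+3=7
CMP r5, #16  (cmp 7,16)
BLT body: taken
LDR r1, [r4] → r1=M[108]=1
XOR r0, r0, r1 → r0=(-19)^1=-20
SUB r1, r1, #7 → r1=1-7=-6
ADD r4, r4, #4 → r4=108+4=112
ADD r5, r5, #3 → r5=7+3=10
CMP r5, #16  (cmp 10,16)
BLT body: taken
LDR r1, [r4] → r1=M[112]=23
XOR r0, r0, r1 → r0=(-20)^23=-5
SUB r1, r1, #7 → r1=23-7=16
ADD r4, r4, #4 → r4=112+4=116
ADD r5, r5, #3 → r5=10+3=13
CMP r5, #16  (cmp 13,16)
BLT body: taken
LDR r1, [r4] → r1=M[116]=4
XOR r0, r0, r1 → r0=(-5)^4=-1
SUB r1, r1, #7 → r1=4-7=-3
ADD r4, r4, #4 → r4=116+4=120
ADD r5, r5, #3 → r5=13+3=16
CMP r5, #16  (cmp 16,16)
BLT body: not taken
STR r1, [116] → M[116]=-3
halt.
Total executed instructions: 41.

41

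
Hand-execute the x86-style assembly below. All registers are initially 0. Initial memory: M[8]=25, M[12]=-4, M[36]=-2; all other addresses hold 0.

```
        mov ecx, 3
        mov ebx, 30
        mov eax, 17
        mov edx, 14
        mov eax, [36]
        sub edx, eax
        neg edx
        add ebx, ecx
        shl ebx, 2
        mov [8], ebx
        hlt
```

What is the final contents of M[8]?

132

mov ecx, 3 → ecx=3
mov ebx, 30 → ebx=30
mov eax, 17 → eax=17
mov edx, 14 → edx=14
mov eax, [36] → eax=M[36]=-2
sub edx, eax → edx=14-(-2)=16
neg edx → edx=-(16)=-16
add ebx, ecx → ebx=30+3=33
shl ebx, 2 → ebx=33<<2=132
mov [8], ebx → M[8]=132
halt.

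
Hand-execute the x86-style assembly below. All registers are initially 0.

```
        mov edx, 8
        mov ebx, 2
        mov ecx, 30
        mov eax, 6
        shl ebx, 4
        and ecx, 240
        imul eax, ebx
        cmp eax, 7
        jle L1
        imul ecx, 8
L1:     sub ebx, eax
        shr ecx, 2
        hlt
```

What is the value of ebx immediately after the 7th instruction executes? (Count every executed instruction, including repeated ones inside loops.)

mov edx, 8 → edx=8
mov ebx, 2 → ebx=2
mov ecx, 30 → ecx=30
mov eax, 6 → eax=6
shl ebx, 4 → ebx=2<<4=32
and ecx, 240 → ecx=30&240=16
imul eax, ebx → eax=6*32=192
After step 7: ebx = 32.

32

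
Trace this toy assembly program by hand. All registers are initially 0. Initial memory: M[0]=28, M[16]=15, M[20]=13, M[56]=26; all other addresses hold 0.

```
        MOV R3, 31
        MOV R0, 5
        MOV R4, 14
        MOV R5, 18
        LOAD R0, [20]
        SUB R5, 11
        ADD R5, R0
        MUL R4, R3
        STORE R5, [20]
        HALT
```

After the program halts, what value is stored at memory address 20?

20

after MOV R3, 31: R3=31
after MOV R0, 5: R0=5
after MOV R4, 14: R4=14
after MOV R5, 18: R5=18
after LOAD R0, [20]: R0=M[20]=13
after SUB R5, 11: R5=18-11=7
after ADD R5, R0: R5=7+13=20
after MUL R4, R3: R4=14*31=434
STORE R5, [20] → M[20]=20
halt.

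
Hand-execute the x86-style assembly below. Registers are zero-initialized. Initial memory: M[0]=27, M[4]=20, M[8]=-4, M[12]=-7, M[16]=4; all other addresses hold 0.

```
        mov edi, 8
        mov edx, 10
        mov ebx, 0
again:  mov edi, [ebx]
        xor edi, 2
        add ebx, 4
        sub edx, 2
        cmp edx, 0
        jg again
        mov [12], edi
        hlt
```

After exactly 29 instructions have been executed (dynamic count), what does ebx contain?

after mov edi, 8: edi=8
after mov edx, 10: edx=10
after mov ebx, 0: ebx=0
after mov edi, [ebx]: edi=M[0]=27
after xor edi, 2: edi=27^2=25
after add ebx, 4: ebx=0+4=4
after sub edx, 2: edx=10-2=8
cmp edx, 0  (cmp 8,0)
jg again: taken
after mov edi, [ebx]: edi=M[4]=20
after xor edi, 2: edi=20^2=22
after add ebx, 4: ebx=4+4=8
after sub edx, 2: edx=8-2=6
cmp edx, 0  (cmp 6,0)
jg again: taken
after mov edi, [ebx]: edi=M[8]=-4
after xor edi, 2: edi=(-4)^2=-2
after add ebx, 4: ebx=8+4=12
after sub edx, 2: edx=6-2=4
cmp edx, 0  (cmp 4,0)
jg again: taken
after mov edi, [ebx]: edi=M[12]=-7
after xor edi, 2: edi=(-7)^2=-5
after add ebx, 4: ebx=12+4=16
after sub edx, 2: edx=4-2=2
cmp edx, 0  (cmp 2,0)
jg again: taken
after mov edi, [ebx]: edi=M[16]=4
after xor edi, 2: edi=4^2=6
After step 29: ebx = 16.

16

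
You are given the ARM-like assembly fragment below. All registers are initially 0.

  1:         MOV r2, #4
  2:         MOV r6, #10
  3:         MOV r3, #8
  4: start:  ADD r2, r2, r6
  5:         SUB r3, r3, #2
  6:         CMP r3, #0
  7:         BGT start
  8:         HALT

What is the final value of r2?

MOV r2, #4 → r2=4
MOV r6, #10 → r6=10
MOV r3, #8 → r3=8
ADD r2, r2, r6 → r2=4+10=14
SUB r3, r3, #2 → r3=8-2=6
CMP r3, #0  (cmp 6,0)
BGT start: taken
ADD r2, r2, r6 → r2=14+10=24
SUB r3, r3, #2 → r3=6-2=4
CMP r3, #0  (cmp 4,0)
BGT start: taken
ADD r2, r2, r6 → r2=24+10=34
SUB r3, r3, #2 → r3=4-2=2
CMP r3, #0  (cmp 2,0)
BGT start: taken
ADD r2, r2, r6 → r2=34+10=44
SUB r3, r3, #2 → r3=2-2=0
CMP r3, #0  (cmp 0,0)
BGT start: not taken
halt.

44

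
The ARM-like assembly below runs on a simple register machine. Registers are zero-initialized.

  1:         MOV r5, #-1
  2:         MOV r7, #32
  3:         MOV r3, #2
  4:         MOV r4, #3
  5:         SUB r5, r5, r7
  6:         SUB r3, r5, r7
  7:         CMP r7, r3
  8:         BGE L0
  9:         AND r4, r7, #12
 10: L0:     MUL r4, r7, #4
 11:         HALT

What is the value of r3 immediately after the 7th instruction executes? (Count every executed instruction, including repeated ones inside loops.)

-65

after MOV r5, #-1: r5=-1
after MOV r7, #32: r7=32
after MOV r3, #2: r3=2
after MOV r4, #3: r4=3
after SUB r5, r5, r7: r5=(-1)-32=-33
after SUB r3, r5, r7: r3=(-33)-32=-65
CMP r7, r3  (cmp 32,-65)
After step 7: r3 = -65.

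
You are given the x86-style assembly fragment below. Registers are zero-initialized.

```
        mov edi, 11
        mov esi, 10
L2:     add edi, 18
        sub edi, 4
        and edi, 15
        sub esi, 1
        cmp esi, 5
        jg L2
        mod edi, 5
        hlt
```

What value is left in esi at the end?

mov edi, 11 → edi=11
mov esi, 10 → esi=10
add edi, 18 → edi=11+18=29
sub edi, 4 → edi=29-4=25
and edi, 15 → edi=25&15=9
sub esi, 1 → esi=10-1=9
cmp esi, 5  (cmp 9,5)
jg L2: taken
add edi, 18 → edi=9+18=27
sub edi, 4 → edi=27-4=23
and edi, 15 → edi=23&15=7
sub esi, 1 → esi=9-1=8
cmp esi, 5  (cmp 8,5)
jg L2: taken
add edi, 18 → edi=7+18=25
sub edi, 4 → edi=25-4=21
and edi, 15 → edi=21&15=5
sub esi, 1 → esi=8-1=7
cmp esi, 5  (cmp 7,5)
jg L2: taken
add edi, 18 → edi=5+18=23
sub edi, 4 → edi=23-4=19
and edi, 15 → edi=19&15=3
sub esi, 1 → esi=7-1=6
cmp esi, 5  (cmp 6,5)
jg L2: taken
add edi, 18 → edi=3+18=21
sub edi, 4 → edi=21-4=17
and edi, 15 → edi=17&15=1
sub esi, 1 → esi=6-1=5
cmp esi, 5  (cmp 5,5)
jg L2: not taken
mod edi, 5 → edi=1%5=1
halt.

5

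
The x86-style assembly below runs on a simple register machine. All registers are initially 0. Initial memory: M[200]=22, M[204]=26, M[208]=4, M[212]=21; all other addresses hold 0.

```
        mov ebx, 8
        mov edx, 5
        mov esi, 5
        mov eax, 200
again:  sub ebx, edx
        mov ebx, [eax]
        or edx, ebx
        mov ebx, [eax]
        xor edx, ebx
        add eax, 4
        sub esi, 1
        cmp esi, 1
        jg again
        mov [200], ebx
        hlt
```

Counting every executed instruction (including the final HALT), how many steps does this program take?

after mov ebx, 8: ebx=8
after mov edx, 5: edx=5
after mov esi, 5: esi=5
after mov eax, 200: eax=200
after sub ebx, edx: ebx=8-5=3
after mov ebx, [eax]: ebx=M[200]=22
after or edx, ebx: edx=5|22=23
after mov ebx, [eax]: ebx=M[200]=22
after xor edx, ebx: edx=23^22=1
after add eax, 4: eax=200+4=204
after sub esi, 1: esi=5-1=4
cmp esi, 1  (cmp 4,1)
jg again: taken
after sub ebx, edx: ebx=22-1=21
after mov ebx, [eax]: ebx=M[204]=26
after or edx, ebx: edx=1|26=27
after mov ebx, [eax]: ebx=M[204]=26
after xor edx, ebx: edx=27^26=1
after add eax, 4: eax=204+4=208
after sub esi, 1: esi=4-1=3
cmp esi, 1  (cmp 3,1)
jg again: taken
after sub ebx, edx: ebx=26-1=25
after mov ebx, [eax]: ebx=M[208]=4
after or edx, ebx: edx=1|4=5
after mov ebx, [eax]: ebx=M[208]=4
after xor edx, ebx: edx=5^4=1
after add eax, 4: eax=208+4=212
after sub esi, 1: esi=3-1=2
cmp esi, 1  (cmp 2,1)
jg again: taken
after sub ebx, edx: ebx=4-1=3
after mov ebx, [eax]: ebx=M[212]=21
after or edx, ebx: edx=1|21=21
after mov ebx, [eax]: ebx=M[212]=21
after xor edx, ebx: edx=21^21=0
after add eax, 4: eax=212+4=216
after sub esi, 1: esi=2-1=1
cmp esi, 1  (cmp 1,1)
jg again: not taken
mov [200], ebx → M[200]=21
halt.
Total executed instructions: 42.

42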